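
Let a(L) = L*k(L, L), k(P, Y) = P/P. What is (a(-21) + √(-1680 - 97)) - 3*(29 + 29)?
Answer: -195 + I*√1777 ≈ -195.0 + 42.154*I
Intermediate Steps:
k(P, Y) = 1
a(L) = L (a(L) = L*1 = L)
(a(-21) + √(-1680 - 97)) - 3*(29 + 29) = (-21 + √(-1680 - 97)) - 3*(29 + 29) = (-21 + √(-1777)) - 3*58 = (-21 + I*√1777) - 174 = -195 + I*√1777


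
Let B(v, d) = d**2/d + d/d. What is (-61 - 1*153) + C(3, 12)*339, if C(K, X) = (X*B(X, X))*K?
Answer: 158438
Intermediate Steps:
B(v, d) = 1 + d (B(v, d) = d + 1 = 1 + d)
C(K, X) = K*X*(1 + X) (C(K, X) = (X*(1 + X))*K = K*X*(1 + X))
(-61 - 1*153) + C(3, 12)*339 = (-61 - 1*153) + (3*12*(1 + 12))*339 = (-61 - 153) + (3*12*13)*339 = -214 + 468*339 = -214 + 158652 = 158438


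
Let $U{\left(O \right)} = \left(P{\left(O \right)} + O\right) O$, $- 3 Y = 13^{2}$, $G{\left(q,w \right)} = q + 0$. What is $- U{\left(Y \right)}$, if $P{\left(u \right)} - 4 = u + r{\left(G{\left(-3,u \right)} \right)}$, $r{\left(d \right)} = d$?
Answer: $- \frac{56615}{9} \approx -6290.6$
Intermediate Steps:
$G{\left(q,w \right)} = q$
$P{\left(u \right)} = 1 + u$ ($P{\left(u \right)} = 4 + \left(u - 3\right) = 4 + \left(-3 + u\right) = 1 + u$)
$Y = - \frac{169}{3}$ ($Y = - \frac{13^{2}}{3} = \left(- \frac{1}{3}\right) 169 = - \frac{169}{3} \approx -56.333$)
$U{\left(O \right)} = O \left(1 + 2 O\right)$ ($U{\left(O \right)} = \left(\left(1 + O\right) + O\right) O = \left(1 + 2 O\right) O = O \left(1 + 2 O\right)$)
$- U{\left(Y \right)} = - \frac{\left(-169\right) \left(1 + 2 \left(- \frac{169}{3}\right)\right)}{3} = - \frac{\left(-169\right) \left(1 - \frac{338}{3}\right)}{3} = - \frac{\left(-169\right) \left(-335\right)}{3 \cdot 3} = \left(-1\right) \frac{56615}{9} = - \frac{56615}{9}$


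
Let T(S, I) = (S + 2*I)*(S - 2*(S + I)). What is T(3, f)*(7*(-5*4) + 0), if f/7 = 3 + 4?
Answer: 1428140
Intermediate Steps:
f = 49 (f = 7*(3 + 4) = 7*7 = 49)
T(S, I) = (S + 2*I)*(-S - 2*I) (T(S, I) = (S + 2*I)*(S - 2*(I + S)) = (S + 2*I)*(S + (-2*I - 2*S)) = (S + 2*I)*(-S - 2*I))
T(3, f)*(7*(-5*4) + 0) = (-1*3² - 4*49² - 4*49*3)*(7*(-5*4) + 0) = (-1*9 - 4*2401 - 588)*(7*(-20) + 0) = (-9 - 9604 - 588)*(-140 + 0) = -10201*(-140) = 1428140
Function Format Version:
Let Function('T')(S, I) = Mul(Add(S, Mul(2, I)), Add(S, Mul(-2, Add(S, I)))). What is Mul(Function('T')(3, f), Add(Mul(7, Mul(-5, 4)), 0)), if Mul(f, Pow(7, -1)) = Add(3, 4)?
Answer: 1428140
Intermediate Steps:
f = 49 (f = Mul(7, Add(3, 4)) = Mul(7, 7) = 49)
Function('T')(S, I) = Mul(Add(S, Mul(2, I)), Add(Mul(-1, S), Mul(-2, I))) (Function('T')(S, I) = Mul(Add(S, Mul(2, I)), Add(S, Mul(-2, Add(I, S)))) = Mul(Add(S, Mul(2, I)), Add(S, Add(Mul(-2, I), Mul(-2, S)))) = Mul(Add(S, Mul(2, I)), Add(Mul(-1, S), Mul(-2, I))))
Mul(Function('T')(3, f), Add(Mul(7, Mul(-5, 4)), 0)) = Mul(Add(Mul(-1, Pow(3, 2)), Mul(-4, Pow(49, 2)), Mul(-4, 49, 3)), Add(Mul(7, Mul(-5, 4)), 0)) = Mul(Add(Mul(-1, 9), Mul(-4, 2401), -588), Add(Mul(7, -20), 0)) = Mul(Add(-9, -9604, -588), Add(-140, 0)) = Mul(-10201, -140) = 1428140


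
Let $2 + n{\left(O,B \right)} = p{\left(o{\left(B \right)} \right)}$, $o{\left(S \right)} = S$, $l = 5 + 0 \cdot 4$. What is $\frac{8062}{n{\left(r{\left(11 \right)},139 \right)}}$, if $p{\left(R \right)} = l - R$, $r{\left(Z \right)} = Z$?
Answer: $- \frac{4031}{68} \approx -59.279$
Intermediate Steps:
$l = 5$ ($l = 5 + 0 = 5$)
$p{\left(R \right)} = 5 - R$
$n{\left(O,B \right)} = 3 - B$ ($n{\left(O,B \right)} = -2 - \left(-5 + B\right) = 3 - B$)
$\frac{8062}{n{\left(r{\left(11 \right)},139 \right)}} = \frac{8062}{3 - 139} = \frac{8062}{-136} = 8062 \left(- \frac{1}{136}\right) = - \frac{4031}{68}$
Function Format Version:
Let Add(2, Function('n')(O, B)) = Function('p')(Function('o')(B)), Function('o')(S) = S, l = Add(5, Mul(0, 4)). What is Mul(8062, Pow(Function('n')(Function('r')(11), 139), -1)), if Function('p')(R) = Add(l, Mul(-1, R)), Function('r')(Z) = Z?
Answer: Rational(-4031, 68) ≈ -59.279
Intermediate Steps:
l = 5 (l = Add(5, 0) = 5)
Function('p')(R) = Add(5, Mul(-1, R))
Function('n')(O, B) = Add(3, Mul(-1, B)) (Function('n')(O, B) = Add(-2, Add(5, Mul(-1, B))) = Add(3, Mul(-1, B)))
Mul(8062, Pow(Function('n')(Function('r')(11), 139), -1)) = Mul(8062, Pow(Add(3, Mul(-1, 139)), -1)) = Mul(8062, Pow(Add(3, -139), -1)) = Mul(8062, Pow(-136, -1)) = Mul(8062, Rational(-1, 136)) = Rational(-4031, 68)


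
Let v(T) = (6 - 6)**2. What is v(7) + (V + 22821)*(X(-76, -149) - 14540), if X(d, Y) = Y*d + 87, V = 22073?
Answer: -140473326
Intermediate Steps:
X(d, Y) = 87 + Y*d
v(T) = 0 (v(T) = 0**2 = 0)
v(7) + (V + 22821)*(X(-76, -149) - 14540) = 0 + (22073 + 22821)*((87 - 149*(-76)) - 14540) = 0 + 44894*((87 + 11324) - 14540) = 0 + 44894*(11411 - 14540) = 0 + 44894*(-3129) = 0 - 140473326 = -140473326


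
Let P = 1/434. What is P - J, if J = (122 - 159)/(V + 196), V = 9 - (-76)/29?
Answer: 471703/2613114 ≈ 0.18051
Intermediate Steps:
P = 1/434 ≈ 0.0023041
V = 337/29 (V = 9 - (-76)/29 = 9 - 1*(-76/29) = 9 + 76/29 = 337/29 ≈ 11.621)
J = -1073/6021 (J = (122 - 159)/(337/29 + 196) = -37/6021/29 = -37*29/6021 = -1073/6021 ≈ -0.17821)
P - J = 1/434 - 1*(-1073/6021) = 1/434 + 1073/6021 = 471703/2613114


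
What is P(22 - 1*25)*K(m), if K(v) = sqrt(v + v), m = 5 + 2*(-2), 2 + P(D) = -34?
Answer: -36*sqrt(2) ≈ -50.912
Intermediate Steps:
P(D) = -36 (P(D) = -2 - 34 = -36)
m = 1 (m = 5 - 4 = 1)
K(v) = sqrt(2)*sqrt(v) (K(v) = sqrt(2*v) = sqrt(2)*sqrt(v))
P(22 - 1*25)*K(m) = -36*sqrt(2)*sqrt(1) = -36*sqrt(2)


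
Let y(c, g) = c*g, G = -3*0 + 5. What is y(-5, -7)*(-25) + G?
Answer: -870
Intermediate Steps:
G = 5 (G = 0 + 5 = 5)
y(-5, -7)*(-25) + G = -5*(-7)*(-25) + 5 = 35*(-25) + 5 = -875 + 5 = -870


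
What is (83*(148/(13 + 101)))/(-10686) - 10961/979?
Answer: -3341190020/298155429 ≈ -11.206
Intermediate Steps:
(83*(148/(13 + 101)))/(-10686) - 10961/979 = (83*(148/114))*(-1/10686) - 10961*1/979 = (83*(148*(1/114)))*(-1/10686) - 10961/979 = (83*(74/57))*(-1/10686) - 10961/979 = (6142/57)*(-1/10686) - 10961/979 = -3071/304551 - 10961/979 = -3341190020/298155429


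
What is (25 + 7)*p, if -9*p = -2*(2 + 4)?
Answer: 128/3 ≈ 42.667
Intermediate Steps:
p = 4/3 (p = -(-2)*(2 + 4)/9 = -(-2)*6/9 = -1/9*(-12) = 4/3 ≈ 1.3333)
(25 + 7)*p = (25 + 7)*(4/3) = 32*(4/3) = 128/3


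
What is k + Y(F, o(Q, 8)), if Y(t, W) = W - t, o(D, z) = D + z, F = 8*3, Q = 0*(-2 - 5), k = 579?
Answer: 563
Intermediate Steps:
Q = 0 (Q = 0*(-7) = 0)
F = 24
k + Y(F, o(Q, 8)) = 579 + ((0 + 8) - 1*24) = 579 + (8 - 24) = 579 - 16 = 563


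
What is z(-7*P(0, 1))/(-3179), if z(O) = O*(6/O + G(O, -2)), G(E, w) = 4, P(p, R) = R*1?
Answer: 2/289 ≈ 0.0069204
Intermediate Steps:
P(p, R) = R
z(O) = O*(4 + 6/O) (z(O) = O*(6/O + 4) = O*(4 + 6/O))
z(-7*P(0, 1))/(-3179) = (6 + 4*(-7*1))/(-3179) = (6 + 4*(-7))*(-1/3179) = (6 - 28)*(-1/3179) = -22*(-1/3179) = 2/289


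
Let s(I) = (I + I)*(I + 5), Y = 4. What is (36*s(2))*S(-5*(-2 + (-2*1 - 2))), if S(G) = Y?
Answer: 4032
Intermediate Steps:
S(G) = 4
s(I) = 2*I*(5 + I) (s(I) = (2*I)*(5 + I) = 2*I*(5 + I))
(36*s(2))*S(-5*(-2 + (-2*1 - 2))) = (36*(2*2*(5 + 2)))*4 = (36*(2*2*7))*4 = (36*28)*4 = 1008*4 = 4032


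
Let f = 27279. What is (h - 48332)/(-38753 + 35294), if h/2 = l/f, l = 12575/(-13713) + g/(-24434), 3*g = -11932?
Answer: 11625366734297114/831998334186999 ≈ 13.973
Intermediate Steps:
g = -11932/3 (g = (⅓)*(-11932) = -11932/3 ≈ -3977.3)
l = -6650431/8817459 (l = 12575/(-13713) - 11932/3/(-24434) = 12575*(-1/13713) - 11932/3*(-1/24434) = -12575/13713 + 314/1929 = -6650431/8817459 ≈ -0.75423)
h = -13300862/240531464061 (h = 2*(-6650431/8817459/27279) = 2*(-6650431/8817459*1/27279) = 2*(-6650431/240531464061) = -13300862/240531464061 ≈ -5.5298e-5)
(h - 48332)/(-38753 + 35294) = (-13300862/240531464061 - 48332)/(-38753 + 35294) = -11625366734297114/240531464061/(-3459) = -11625366734297114/240531464061*(-1/3459) = 11625366734297114/831998334186999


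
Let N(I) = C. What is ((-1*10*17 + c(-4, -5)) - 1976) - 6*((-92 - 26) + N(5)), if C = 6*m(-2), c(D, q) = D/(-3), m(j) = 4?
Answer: -4742/3 ≈ -1580.7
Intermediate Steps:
c(D, q) = -D/3 (c(D, q) = D*(-⅓) = -D/3)
C = 24 (C = 6*4 = 24)
N(I) = 24
((-1*10*17 + c(-4, -5)) - 1976) - 6*((-92 - 26) + N(5)) = ((-1*10*17 - ⅓*(-4)) - 1976) - 6*((-92 - 26) + 24) = ((-10*17 + 4/3) - 1976) - 6*(-118 + 24) = ((-170 + 4/3) - 1976) - 6*(-94) = (-506/3 - 1976) + 564 = -6434/3 + 564 = -4742/3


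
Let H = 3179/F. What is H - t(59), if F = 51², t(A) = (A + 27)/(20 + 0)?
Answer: -277/90 ≈ -3.0778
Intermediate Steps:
t(A) = 27/20 + A/20 (t(A) = (27 + A)/20 = (27 + A)*(1/20) = 27/20 + A/20)
F = 2601
H = 11/9 (H = 3179/2601 = 3179*(1/2601) = 11/9 ≈ 1.2222)
H - t(59) = 11/9 - (27/20 + (1/20)*59) = 11/9 - (27/20 + 59/20) = 11/9 - 1*43/10 = 11/9 - 43/10 = -277/90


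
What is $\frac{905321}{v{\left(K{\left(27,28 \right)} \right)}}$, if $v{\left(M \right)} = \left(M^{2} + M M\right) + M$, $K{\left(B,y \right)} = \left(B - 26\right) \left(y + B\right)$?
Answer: $\frac{905321}{6105} \approx 148.29$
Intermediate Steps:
$K{\left(B,y \right)} = \left(-26 + B\right) \left(B + y\right)$
$v{\left(M \right)} = M + 2 M^{2}$ ($v{\left(M \right)} = \left(M^{2} + M^{2}\right) + M = 2 M^{2} + M = M + 2 M^{2}$)
$\frac{905321}{v{\left(K{\left(27,28 \right)} \right)}} = \frac{905321}{\left(27^{2} - 702 - 728 + 27 \cdot 28\right) \left(1 + 2 \left(27^{2} - 702 - 728 + 27 \cdot 28\right)\right)} = \frac{905321}{\left(729 - 702 - 728 + 756\right) \left(1 + 2 \left(729 - 702 - 728 + 756\right)\right)} = \frac{905321}{55 \left(1 + 2 \cdot 55\right)} = \frac{905321}{55 \left(1 + 110\right)} = \frac{905321}{55 \cdot 111} = \frac{905321}{6105}$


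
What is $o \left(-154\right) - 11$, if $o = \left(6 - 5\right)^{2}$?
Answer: $-165$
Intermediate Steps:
$o = 1$ ($o = 1^{2} = 1$)
$o \left(-154\right) - 11 = 1 \left(-154\right) - 11 = -154 - 11 = -165$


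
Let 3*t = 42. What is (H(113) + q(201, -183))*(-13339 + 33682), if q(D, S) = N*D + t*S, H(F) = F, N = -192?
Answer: -834897063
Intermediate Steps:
t = 14 (t = (⅓)*42 = 14)
q(D, S) = -192*D + 14*S
(H(113) + q(201, -183))*(-13339 + 33682) = (113 + (-192*201 + 14*(-183)))*(-13339 + 33682) = (113 + (-38592 - 2562))*20343 = (113 - 41154)*20343 = -41041*20343 = -834897063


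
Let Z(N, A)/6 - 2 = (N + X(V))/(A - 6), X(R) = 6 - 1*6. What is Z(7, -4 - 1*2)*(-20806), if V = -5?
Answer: -176851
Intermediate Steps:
X(R) = 0 (X(R) = 6 - 6 = 0)
Z(N, A) = 12 + 6*N/(-6 + A) (Z(N, A) = 12 + 6*((N + 0)/(A - 6)) = 12 + 6*(N/(-6 + A)) = 12 + 6*N/(-6 + A))
Z(7, -4 - 1*2)*(-20806) = (6*(-12 + 7 + 2*(-4 - 1*2))/(-6 + (-4 - 1*2)))*(-20806) = (6*(-12 + 7 + 2*(-4 - 2))/(-6 + (-4 - 2)))*(-20806) = (6*(-12 + 7 + 2*(-6))/(-6 - 6))*(-20806) = (6*(-12 + 7 - 12)/(-12))*(-20806) = (6*(-1/12)*(-17))*(-20806) = (17/2)*(-20806) = -176851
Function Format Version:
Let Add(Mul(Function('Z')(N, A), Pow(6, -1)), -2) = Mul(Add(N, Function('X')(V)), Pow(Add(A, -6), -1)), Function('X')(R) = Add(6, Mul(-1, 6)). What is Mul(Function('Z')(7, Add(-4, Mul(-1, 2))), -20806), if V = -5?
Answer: -176851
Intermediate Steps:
Function('X')(R) = 0 (Function('X')(R) = Add(6, -6) = 0)
Function('Z')(N, A) = Add(12, Mul(6, N, Pow(Add(-6, A), -1))) (Function('Z')(N, A) = Add(12, Mul(6, Mul(Add(N, 0), Pow(Add(A, -6), -1)))) = Add(12, Mul(6, Mul(N, Pow(Add(-6, A), -1)))) = Add(12, Mul(6, N, Pow(Add(-6, A), -1))))
Mul(Function('Z')(7, Add(-4, Mul(-1, 2))), -20806) = Mul(Mul(6, Pow(Add(-6, Add(-4, Mul(-1, 2))), -1), Add(-12, 7, Mul(2, Add(-4, Mul(-1, 2))))), -20806) = Mul(Mul(6, Pow(Add(-6, Add(-4, -2)), -1), Add(-12, 7, Mul(2, Add(-4, -2)))), -20806) = Mul(Mul(6, Pow(Add(-6, -6), -1), Add(-12, 7, Mul(2, -6))), -20806) = Mul(Mul(6, Pow(-12, -1), Add(-12, 7, -12)), -20806) = Mul(Mul(6, Rational(-1, 12), -17), -20806) = Mul(Rational(17, 2), -20806) = -176851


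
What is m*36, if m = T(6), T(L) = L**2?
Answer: 1296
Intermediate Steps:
m = 36 (m = 6**2 = 36)
m*36 = 36*36 = 1296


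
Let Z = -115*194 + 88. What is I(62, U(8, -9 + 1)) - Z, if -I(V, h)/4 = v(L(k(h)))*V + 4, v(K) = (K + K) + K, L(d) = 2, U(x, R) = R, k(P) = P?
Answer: 20718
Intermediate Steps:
v(K) = 3*K (v(K) = 2*K + K = 3*K)
I(V, h) = -16 - 24*V (I(V, h) = -4*((3*2)*V + 4) = -4*(6*V + 4) = -4*(4 + 6*V) = -16 - 24*V)
Z = -22222 (Z = -22310 + 88 = -22222)
I(62, U(8, -9 + 1)) - Z = (-16 - 24*62) - 1*(-22222) = (-16 - 1488) + 22222 = -1504 + 22222 = 20718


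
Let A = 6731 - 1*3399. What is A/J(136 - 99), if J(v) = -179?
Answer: -3332/179 ≈ -18.615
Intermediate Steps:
A = 3332 (A = 6731 - 3399 = 3332)
A/J(136 - 99) = 3332/(-179) = 3332*(-1/179) = -3332/179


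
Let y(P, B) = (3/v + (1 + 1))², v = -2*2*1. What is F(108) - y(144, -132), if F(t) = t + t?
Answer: 3431/16 ≈ 214.44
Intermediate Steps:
v = -4 (v = -4*1 = -4)
F(t) = 2*t
y(P, B) = 25/16 (y(P, B) = (3/(-4) + (1 + 1))² = (3*(-¼) + 2)² = (-¾ + 2)² = (5/4)² = 25/16)
F(108) - y(144, -132) = 2*108 - 1*25/16 = 216 - 25/16 = 3431/16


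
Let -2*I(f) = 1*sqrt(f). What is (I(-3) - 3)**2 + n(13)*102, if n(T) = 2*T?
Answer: 10641/4 + 3*I*sqrt(3) ≈ 2660.3 + 5.1962*I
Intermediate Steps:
I(f) = -sqrt(f)/2
(I(-3) - 3)**2 + n(13)*102 = (-I*sqrt(3)/2 - 3)**2 + (2*13)*102 = (-I*sqrt(3)/2 - 3)**2 + 26*102 = (-I*sqrt(3)/2 - 3)**2 + 2652 = (-3 - I*sqrt(3)/2)**2 + 2652 = 2652 + (-3 - I*sqrt(3)/2)**2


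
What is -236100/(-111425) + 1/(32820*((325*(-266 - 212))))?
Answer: 48151055623543/22724402259000 ≈ 2.1189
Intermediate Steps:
-236100/(-111425) + 1/(32820*((325*(-266 - 212)))) = -236100*(-1/111425) + 1/(32820*((325*(-478)))) = 9444/4457 + (1/32820)/(-155350) = 9444/4457 + (1/32820)*(-1/155350) = 9444/4457 - 1/5098587000 = 48151055623543/22724402259000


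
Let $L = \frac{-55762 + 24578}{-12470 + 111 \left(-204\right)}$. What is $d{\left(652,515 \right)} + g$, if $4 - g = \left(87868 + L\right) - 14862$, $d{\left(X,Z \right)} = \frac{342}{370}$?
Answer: $- \frac{237113663363}{3248045} \approx -73002.0$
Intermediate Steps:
$d{\left(X,Z \right)} = \frac{171}{185}$ ($d{\left(X,Z \right)} = 342 \cdot \frac{1}{370} = \frac{171}{185}$)
$L = \frac{15592}{17557}$ ($L = - \frac{31184}{-12470 - 22644} = - \frac{31184}{-35114} = \left(-31184\right) \left(- \frac{1}{35114}\right) = \frac{15592}{17557} \approx 0.88808$)
$g = - \frac{1281711706}{17557}$ ($g = 4 - \left(\left(87868 + \frac{15592}{17557}\right) - 14862\right) = 4 - \left(\frac{1542714068}{17557} - 14862\right) = 4 - \frac{1281781934}{17557} = - \frac{1281711706}{17557} \approx -73003.0$)
$d{\left(652,515 \right)} + g = \frac{171}{185} - \frac{1281711706}{17557} = - \frac{237113663363}{3248045}$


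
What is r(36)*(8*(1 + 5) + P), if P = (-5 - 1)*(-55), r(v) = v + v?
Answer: 27216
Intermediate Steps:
r(v) = 2*v
P = 330 (P = -6*(-55) = 330)
r(36)*(8*(1 + 5) + P) = (2*36)*(8*(1 + 5) + 330) = 72*(8*6 + 330) = 72*(48 + 330) = 72*378 = 27216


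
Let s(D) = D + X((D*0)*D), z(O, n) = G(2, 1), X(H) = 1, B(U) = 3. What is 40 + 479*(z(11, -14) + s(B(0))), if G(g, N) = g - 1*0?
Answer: 2914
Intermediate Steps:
G(g, N) = g (G(g, N) = g + 0 = g)
z(O, n) = 2
s(D) = 1 + D (s(D) = D + 1 = 1 + D)
40 + 479*(z(11, -14) + s(B(0))) = 40 + 479*(2 + (1 + 3)) = 40 + 479*(2 + 4) = 40 + 479*6 = 40 + 2874 = 2914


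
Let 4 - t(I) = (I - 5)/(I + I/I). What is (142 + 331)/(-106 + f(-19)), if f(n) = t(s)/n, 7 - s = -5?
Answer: -116831/26227 ≈ -4.4546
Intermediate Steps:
s = 12 (s = 7 - 1*(-5) = 7 + 5 = 12)
t(I) = 4 - (-5 + I)/(1 + I) (t(I) = 4 - (I - 5)/(I + I/I) = 4 - (-5 + I)/(I + 1) = 4 - (-5 + I)/(1 + I))
f(n) = 45/(13*n) (f(n) = (3*(3 + 12)/(1 + 12))/n = (3*15/13)/n = (3*(1/13)*15)/n = 45/(13*n))
(142 + 331)/(-106 + f(-19)) = (142 + 331)/(-106 + (45/13)/(-19)) = 473/(-106 + (45/13)*(-1/19)) = 473/(-106 - 45/247) = 473/(-26227/247) = 473*(-247/26227) = -116831/26227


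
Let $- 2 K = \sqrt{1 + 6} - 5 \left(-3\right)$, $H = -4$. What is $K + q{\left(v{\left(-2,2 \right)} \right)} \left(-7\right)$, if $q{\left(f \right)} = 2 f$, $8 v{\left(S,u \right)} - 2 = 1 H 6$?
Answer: $31 - \frac{\sqrt{7}}{2} \approx 29.677$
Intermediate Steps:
$v{\left(S,u \right)} = - \frac{11}{4}$ ($v{\left(S,u \right)} = \frac{1}{4} + \frac{1 \left(-4\right) 6}{8} = \frac{1}{4} + \frac{\left(-4\right) 6}{8} = \frac{1}{4} + \frac{1}{8} \left(-24\right) = \frac{1}{4} - 3 = - \frac{11}{4}$)
$K = - \frac{15}{2} - \frac{\sqrt{7}}{2}$ ($K = - \frac{\sqrt{1 + 6} - 5 \left(-3\right)}{2} = - \frac{\sqrt{7} - -15}{2} = - \frac{\sqrt{7} + 15}{2} = - \frac{15 + \sqrt{7}}{2} = - \frac{15}{2} - \frac{\sqrt{7}}{2} \approx -8.8229$)
$K + q{\left(v{\left(-2,2 \right)} \right)} \left(-7\right) = \left(- \frac{15}{2} - \frac{\sqrt{7}}{2}\right) + 2 \left(- \frac{11}{4}\right) \left(-7\right) = \left(- \frac{15}{2} - \frac{\sqrt{7}}{2}\right) - - \frac{77}{2} = \left(- \frac{15}{2} - \frac{\sqrt{7}}{2}\right) + \frac{77}{2} = 31 - \frac{\sqrt{7}}{2}$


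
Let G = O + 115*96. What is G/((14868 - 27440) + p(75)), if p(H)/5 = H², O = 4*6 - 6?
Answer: 11058/15553 ≈ 0.71099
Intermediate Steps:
O = 18 (O = 24 - 6 = 18)
p(H) = 5*H²
G = 11058 (G = 18 + 115*96 = 18 + 11040 = 11058)
G/((14868 - 27440) + p(75)) = 11058/((14868 - 27440) + 5*75²) = 11058/(-12572 + 5*5625) = 11058/(-12572 + 28125) = 11058/15553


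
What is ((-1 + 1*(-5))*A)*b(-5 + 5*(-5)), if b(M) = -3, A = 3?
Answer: 54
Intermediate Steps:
((-1 + 1*(-5))*A)*b(-5 + 5*(-5)) = ((-1 + 1*(-5))*3)*(-3) = ((-1 - 5)*3)*(-3) = -6*3*(-3) = -18*(-3) = 54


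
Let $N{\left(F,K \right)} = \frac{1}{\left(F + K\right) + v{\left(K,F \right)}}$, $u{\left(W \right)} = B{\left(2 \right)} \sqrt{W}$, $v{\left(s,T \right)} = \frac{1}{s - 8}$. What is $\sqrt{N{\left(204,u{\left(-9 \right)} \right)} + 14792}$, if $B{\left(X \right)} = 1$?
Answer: $\frac{3 \sqrt{236603079874733 - 1138254 i}}{379418} \approx 121.62 - 2.9255 \cdot 10^{-7} i$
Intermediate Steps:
$v{\left(s,T \right)} = \frac{1}{-8 + s}$
$u{\left(W \right)} = \sqrt{W}$ ($u{\left(W \right)} = 1 \sqrt{W} = \sqrt{W}$)
$N{\left(F,K \right)} = \frac{1}{F + K + \frac{1}{-8 + K}}$ ($N{\left(F,K \right)} = \frac{1}{\left(F + K\right) + \frac{1}{-8 + K}} = \frac{1}{F + K + \frac{1}{-8 + K}}$)
$\sqrt{N{\left(204,u{\left(-9 \right)} \right)} + 14792} = \sqrt{\frac{-8 + \sqrt{-9}}{1 + \left(-8 + \sqrt{-9}\right) \left(204 + \sqrt{-9}\right)} + 14792} = \sqrt{\frac{-8 + 3 i}{1 + \left(-8 + 3 i\right) \left(204 + 3 i\right)} + 14792} = \sqrt{14792 + \frac{-8 + 3 i}{1 + \left(-8 + 3 i\right) \left(204 + 3 i\right)}}$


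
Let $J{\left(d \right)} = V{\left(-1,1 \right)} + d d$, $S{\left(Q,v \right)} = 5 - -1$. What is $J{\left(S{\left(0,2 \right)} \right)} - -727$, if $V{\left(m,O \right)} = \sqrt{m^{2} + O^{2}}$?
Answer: $763 + \sqrt{2} \approx 764.41$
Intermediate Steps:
$S{\left(Q,v \right)} = 6$ ($S{\left(Q,v \right)} = 5 + 1 = 6$)
$V{\left(m,O \right)} = \sqrt{O^{2} + m^{2}}$
$J{\left(d \right)} = \sqrt{2} + d^{2}$ ($J{\left(d \right)} = \sqrt{1^{2} + \left(-1\right)^{2}} + d d = \sqrt{1 + 1} + d^{2} = \sqrt{2} + d^{2}$)
$J{\left(S{\left(0,2 \right)} \right)} - -727 = \left(\sqrt{2} + 6^{2}\right) - -727 = \left(\sqrt{2} + 36\right) + 727 = \left(36 + \sqrt{2}\right) + 727 = 763 + \sqrt{2}$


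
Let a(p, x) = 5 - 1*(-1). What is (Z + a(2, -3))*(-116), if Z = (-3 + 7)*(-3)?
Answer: 696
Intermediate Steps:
a(p, x) = 6 (a(p, x) = 5 + 1 = 6)
Z = -12 (Z = 4*(-3) = -12)
(Z + a(2, -3))*(-116) = (-12 + 6)*(-116) = -6*(-116) = 696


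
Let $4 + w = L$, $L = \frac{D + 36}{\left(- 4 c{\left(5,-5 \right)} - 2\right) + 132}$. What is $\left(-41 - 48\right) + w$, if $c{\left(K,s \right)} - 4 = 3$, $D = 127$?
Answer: $- \frac{9323}{102} \approx -91.402$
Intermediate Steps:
$c{\left(K,s \right)} = 7$ ($c{\left(K,s \right)} = 4 + 3 = 7$)
$L = \frac{163}{102}$ ($L = \frac{127 + 36}{\left(\left(-4\right) 7 - 2\right) + 132} = \frac{163}{\left(-28 - 2\right) + 132} = \frac{163}{-30 + 132} = \frac{163}{102} \approx 1.598$)
$w = - \frac{245}{102}$ ($w = -4 + \frac{163}{102} = - \frac{245}{102} \approx -2.402$)
$\left(-41 - 48\right) + w = \left(-41 - 48\right) - \frac{245}{102} = -89 - \frac{245}{102} = - \frac{9323}{102}$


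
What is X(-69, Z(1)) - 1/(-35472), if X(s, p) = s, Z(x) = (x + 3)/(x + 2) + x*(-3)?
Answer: -2447567/35472 ≈ -69.000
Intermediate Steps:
Z(x) = -3*x + (3 + x)/(2 + x) (Z(x) = (3 + x)/(2 + x) - 3*x = -3*x + (3 + x)/(2 + x))
X(-69, Z(1)) - 1/(-35472) = -69 - 1/(-35472) = -69 - 1*(-1/35472) = -69 + 1/35472 = -2447567/35472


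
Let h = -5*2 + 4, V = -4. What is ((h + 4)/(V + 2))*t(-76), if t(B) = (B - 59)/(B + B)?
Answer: 135/152 ≈ 0.88816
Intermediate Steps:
h = -6 (h = -10 + 4 = -6)
t(B) = (-59 + B)/(2*B) (t(B) = (-59 + B)/((2*B)) = (-59 + B)*(1/(2*B)) = (-59 + B)/(2*B))
((h + 4)/(V + 2))*t(-76) = ((-6 + 4)/(-4 + 2))*((1/2)*(-59 - 76)/(-76)) = (-2/(-2))*((1/2)*(-1/76)*(-135)) = -2*(-1/2)*(135/152) = 1*(135/152) = 135/152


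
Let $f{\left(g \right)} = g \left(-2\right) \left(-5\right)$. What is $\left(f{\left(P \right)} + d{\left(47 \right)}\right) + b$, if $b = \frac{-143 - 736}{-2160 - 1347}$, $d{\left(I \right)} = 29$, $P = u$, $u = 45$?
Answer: $\frac{560244}{1169} \approx 479.25$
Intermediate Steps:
$P = 45$
$f{\left(g \right)} = 10 g$ ($f{\left(g \right)} = - 2 g \left(-5\right) = 10 g$)
$b = \frac{293}{1169}$ ($b = - \frac{879}{-3507} = \left(-879\right) \left(- \frac{1}{3507}\right) = \frac{293}{1169} \approx 0.25064$)
$\left(f{\left(P \right)} + d{\left(47 \right)}\right) + b = \left(10 \cdot 45 + 29\right) + \frac{293}{1169} = \left(450 + 29\right) + \frac{293}{1169} = 479 + \frac{293}{1169} = \frac{560244}{1169}$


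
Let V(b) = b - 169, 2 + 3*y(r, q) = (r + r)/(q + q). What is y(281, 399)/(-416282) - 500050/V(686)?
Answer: -249169691210411/257615699418 ≈ -967.21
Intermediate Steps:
y(r, q) = -⅔ + r/(3*q) (y(r, q) = -⅔ + ((r + r)/(q + q))/3 = -⅔ + ((2*r)/((2*q)))/3 = -⅔ + ((2*r)*(1/(2*q)))/3 = -⅔ + (r/q)/3 = -⅔ + r/(3*q))
V(b) = -169 + b
y(281, 399)/(-416282) - 500050/V(686) = ((⅓)*(281 - 2*399)/399)/(-416282) - 500050/(-169 + 686) = ((⅓)*(1/399)*(281 - 798))*(-1/416282) - 500050/517 = ((⅓)*(1/399)*(-517))*(-1/416282) - 500050*1/517 = -517/1197*(-1/416282) - 500050/517 = 517/498289554 - 500050/517 = -249169691210411/257615699418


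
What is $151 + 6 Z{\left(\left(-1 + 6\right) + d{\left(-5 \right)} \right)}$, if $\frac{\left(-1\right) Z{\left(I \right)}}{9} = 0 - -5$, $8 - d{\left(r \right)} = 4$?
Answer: $-119$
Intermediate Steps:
$d{\left(r \right)} = 4$ ($d{\left(r \right)} = 8 - 4 = 4$)
$Z{\left(I \right)} = -45$ ($Z{\left(I \right)} = - 9 \left(0 - -5\right) = - 9 \left(0 + 5\right) = \left(-9\right) 5 = -45$)
$151 + 6 Z{\left(\left(-1 + 6\right) + d{\left(-5 \right)} \right)} = 151 + 6 \left(-45\right) = 151 - 270 = -119$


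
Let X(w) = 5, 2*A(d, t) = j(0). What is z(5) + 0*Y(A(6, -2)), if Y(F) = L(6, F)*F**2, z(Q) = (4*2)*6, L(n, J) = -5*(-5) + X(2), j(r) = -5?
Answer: 48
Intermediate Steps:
A(d, t) = -5/2 (A(d, t) = (1/2)*(-5) = -5/2)
L(n, J) = 30 (L(n, J) = -5*(-5) + 5 = 25 + 5 = 30)
z(Q) = 48 (z(Q) = 8*6 = 48)
Y(F) = 30*F**2
z(5) + 0*Y(A(6, -2)) = 48 + 0*(30*(-5/2)**2) = 48 + 0*(30*(25/4)) = 48 + 0*(375/2) = 48 + 0 = 48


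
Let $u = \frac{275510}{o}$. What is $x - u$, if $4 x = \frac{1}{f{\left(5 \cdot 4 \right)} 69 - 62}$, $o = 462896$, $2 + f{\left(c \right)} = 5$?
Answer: $- \frac{19916613}{33559960} \approx -0.59346$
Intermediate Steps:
$f{\left(c \right)} = 3$ ($f{\left(c \right)} = -2 + 5 = 3$)
$u = \frac{137755}{231448}$ ($u = \frac{275510}{462896} = 275510 \cdot \frac{1}{462896} = \frac{137755}{231448} \approx 0.59519$)
$x = \frac{1}{580}$ ($x = \frac{1}{4 \left(3 \cdot 69 - 62\right)} = \frac{1}{4 \left(207 - 62\right)} = \frac{1}{4 \cdot 145} = \frac{1}{4} \cdot \frac{1}{145} = \frac{1}{580} \approx 0.0017241$)
$x - u = \frac{1}{580} - \frac{137755}{231448} = - \frac{19916613}{33559960}$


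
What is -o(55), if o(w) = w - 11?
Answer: -44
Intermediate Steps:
o(w) = -11 + w
-o(55) = -(-11 + 55) = -1*44 = -44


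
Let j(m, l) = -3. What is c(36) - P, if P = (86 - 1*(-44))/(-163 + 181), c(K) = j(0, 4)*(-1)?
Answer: -38/9 ≈ -4.2222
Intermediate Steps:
c(K) = 3 (c(K) = -3*(-1) = 3)
P = 65/9 (P = (86 + 44)/18 = (1/18)*130 = 65/9 ≈ 7.2222)
c(36) - P = 3 - 1*65/9 = 3 - 65/9 = -38/9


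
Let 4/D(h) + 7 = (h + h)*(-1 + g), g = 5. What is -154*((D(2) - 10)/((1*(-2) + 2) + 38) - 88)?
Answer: 2324014/171 ≈ 13591.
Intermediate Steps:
D(h) = 4/(-7 + 8*h) (D(h) = 4/(-7 + (h + h)*(-1 + 5)) = 4/(-7 + (2*h)*4) = 4/(-7 + 8*h))
-154*((D(2) - 10)/((1*(-2) + 2) + 38) - 88) = -154*((4/(-7 + 8*2) - 10)/((1*(-2) + 2) + 38) - 88) = -154*((4/(-7 + 16) - 10)/((-2 + 2) + 38) - 88) = -154*((4/9 - 10)/(0 + 38) - 88) = -154*((4*(⅑) - 10)/38 - 88) = -154*((4/9 - 10)*(1/38) - 88) = -154*(-86/9*1/38 - 88) = -154*(-43/171 - 88) = -154*(-15091/171) = 2324014/171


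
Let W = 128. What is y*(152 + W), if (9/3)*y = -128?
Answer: -35840/3 ≈ -11947.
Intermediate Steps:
y = -128/3 (y = (⅓)*(-128) = -128/3 ≈ -42.667)
y*(152 + W) = -128*(152 + 128)/3 = -128/3*280 = -35840/3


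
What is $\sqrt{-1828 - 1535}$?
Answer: $i \sqrt{3363} \approx 57.991 i$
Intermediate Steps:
$\sqrt{-1828 - 1535} = \sqrt{-3363} = i \sqrt{3363}$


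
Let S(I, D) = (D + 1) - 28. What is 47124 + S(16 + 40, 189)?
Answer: 47286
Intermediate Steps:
S(I, D) = -27 + D (S(I, D) = (1 + D) - 28 = -27 + D)
47124 + S(16 + 40, 189) = 47124 + (-27 + 189) = 47124 + 162 = 47286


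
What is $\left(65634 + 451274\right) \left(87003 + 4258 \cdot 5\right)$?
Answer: $55977518044$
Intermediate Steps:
$\left(65634 + 451274\right) \left(87003 + 4258 \cdot 5\right) = 516908 \left(87003 + 21290\right) = 516908 \cdot 108293 = 55977518044$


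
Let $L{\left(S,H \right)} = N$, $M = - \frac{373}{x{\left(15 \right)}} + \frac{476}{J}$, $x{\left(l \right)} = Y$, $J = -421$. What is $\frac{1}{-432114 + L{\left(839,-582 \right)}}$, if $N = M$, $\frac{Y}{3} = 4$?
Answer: $- \frac{5052}{2183202673} \approx -2.314 \cdot 10^{-6}$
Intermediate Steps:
$Y = 12$ ($Y = 3 \cdot 4 = 12$)
$x{\left(l \right)} = 12$
$M = - \frac{162745}{5052}$ ($M = - \frac{373}{12} + \frac{476}{-421} = \left(-373\right) \frac{1}{12} + 476 \left(- \frac{1}{421}\right) = - \frac{373}{12} - \frac{476}{421} = - \frac{162745}{5052} \approx -32.214$)
$N = - \frac{162745}{5052} \approx -32.214$
$L{\left(S,H \right)} = - \frac{162745}{5052}$
$\frac{1}{-432114 + L{\left(839,-582 \right)}} = \frac{1}{-432114 - \frac{162745}{5052}} = \frac{1}{- \frac{2183202673}{5052}} = - \frac{5052}{2183202673}$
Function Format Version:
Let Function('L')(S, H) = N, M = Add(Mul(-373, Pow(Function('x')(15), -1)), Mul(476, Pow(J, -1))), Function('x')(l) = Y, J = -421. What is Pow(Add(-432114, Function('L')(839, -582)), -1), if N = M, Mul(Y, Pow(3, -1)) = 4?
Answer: Rational(-5052, 2183202673) ≈ -2.3140e-6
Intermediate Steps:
Y = 12 (Y = Mul(3, 4) = 12)
Function('x')(l) = 12
M = Rational(-162745, 5052) (M = Add(Mul(-373, Pow(12, -1)), Mul(476, Pow(-421, -1))) = Add(Mul(-373, Rational(1, 12)), Mul(476, Rational(-1, 421))) = Add(Rational(-373, 12), Rational(-476, 421)) = Rational(-162745, 5052) ≈ -32.214)
N = Rational(-162745, 5052) ≈ -32.214
Function('L')(S, H) = Rational(-162745, 5052)
Pow(Add(-432114, Function('L')(839, -582)), -1) = Pow(Add(-432114, Rational(-162745, 5052)), -1) = Pow(Rational(-2183202673, 5052), -1) = Rational(-5052, 2183202673)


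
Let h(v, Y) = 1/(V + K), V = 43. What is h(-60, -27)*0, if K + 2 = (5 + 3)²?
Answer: 0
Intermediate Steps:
K = 62 (K = -2 + (5 + 3)² = -2 + 8² = -2 + 64 = 62)
h(v, Y) = 1/105 (h(v, Y) = 1/(43 + 62) = 1/105)
h(-60, -27)*0 = (1/105)*0 = 0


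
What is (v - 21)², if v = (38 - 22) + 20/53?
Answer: 60025/2809 ≈ 21.369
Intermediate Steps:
v = 868/53 (v = 16 + 20*(1/53) = 16 + 20/53 = 868/53 ≈ 16.377)
(v - 21)² = (868/53 - 21)² = (-245/53)² = 60025/2809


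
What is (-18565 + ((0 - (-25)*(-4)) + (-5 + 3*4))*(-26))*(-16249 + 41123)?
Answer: -401640478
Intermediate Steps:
(-18565 + ((0 - (-25)*(-4)) + (-5 + 3*4))*(-26))*(-16249 + 41123) = (-18565 + ((0 - 5*20) + (-5 + 12))*(-26))*24874 = (-18565 + ((0 - 100) + 7)*(-26))*24874 = (-18565 + (-100 + 7)*(-26))*24874 = (-18565 - 93*(-26))*24874 = (-18565 + 2418)*24874 = -16147*24874 = -401640478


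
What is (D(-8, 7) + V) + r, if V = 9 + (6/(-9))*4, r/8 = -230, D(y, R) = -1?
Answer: -5504/3 ≈ -1834.7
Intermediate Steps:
r = -1840 (r = 8*(-230) = -1840)
V = 19/3 (V = 9 + (6*(-1/9))*4 = 9 - 2/3*4 = 9 - 8/3 = 19/3 ≈ 6.3333)
(D(-8, 7) + V) + r = (-1 + 19/3) - 1840 = 16/3 - 1840 = -5504/3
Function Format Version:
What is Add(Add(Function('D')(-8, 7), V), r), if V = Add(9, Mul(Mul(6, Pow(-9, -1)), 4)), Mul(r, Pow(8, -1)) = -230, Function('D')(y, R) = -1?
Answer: Rational(-5504, 3) ≈ -1834.7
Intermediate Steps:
r = -1840 (r = Mul(8, -230) = -1840)
V = Rational(19, 3) (V = Add(9, Mul(Mul(6, Rational(-1, 9)), 4)) = Add(9, Mul(Rational(-2, 3), 4)) = Add(9, Rational(-8, 3)) = Rational(19, 3) ≈ 6.3333)
Add(Add(Function('D')(-8, 7), V), r) = Add(Add(-1, Rational(19, 3)), -1840) = Add(Rational(16, 3), -1840) = Rational(-5504, 3)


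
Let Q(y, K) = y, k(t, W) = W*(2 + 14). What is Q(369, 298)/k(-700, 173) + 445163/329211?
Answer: 1353690043/911256048 ≈ 1.4855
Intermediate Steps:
k(t, W) = 16*W (k(t, W) = W*16 = 16*W)
Q(369, 298)/k(-700, 173) + 445163/329211 = 369/((16*173)) + 445163/329211 = 369/2768 + 445163*(1/329211) = 369*(1/2768) + 445163/329211 = 369/2768 + 445163/329211 = 1353690043/911256048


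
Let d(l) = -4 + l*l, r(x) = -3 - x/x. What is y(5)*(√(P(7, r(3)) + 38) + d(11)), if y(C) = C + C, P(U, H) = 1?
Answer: 1170 + 10*√39 ≈ 1232.4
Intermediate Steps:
r(x) = -4 (r(x) = -3 - 1*1 = -3 - 1 = -4)
d(l) = -4 + l²
y(C) = 2*C
y(5)*(√(P(7, r(3)) + 38) + d(11)) = (2*5)*(√(1 + 38) + (-4 + 11²)) = 10*(√39 + (-4 + 121)) = 10*(√39 + 117) = 10*(117 + √39) = 1170 + 10*√39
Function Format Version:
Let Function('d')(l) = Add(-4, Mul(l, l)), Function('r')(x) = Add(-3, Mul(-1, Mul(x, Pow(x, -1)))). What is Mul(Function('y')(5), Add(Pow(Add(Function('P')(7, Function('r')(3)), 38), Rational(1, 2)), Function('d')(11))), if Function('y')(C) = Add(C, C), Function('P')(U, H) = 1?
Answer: Add(1170, Mul(10, Pow(39, Rational(1, 2)))) ≈ 1232.4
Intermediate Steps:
Function('r')(x) = -4 (Function('r')(x) = Add(-3, Mul(-1, 1)) = Add(-3, -1) = -4)
Function('d')(l) = Add(-4, Pow(l, 2))
Function('y')(C) = Mul(2, C)
Mul(Function('y')(5), Add(Pow(Add(Function('P')(7, Function('r')(3)), 38), Rational(1, 2)), Function('d')(11))) = Mul(Mul(2, 5), Add(Pow(Add(1, 38), Rational(1, 2)), Add(-4, Pow(11, 2)))) = Mul(10, Add(Pow(39, Rational(1, 2)), Add(-4, 121))) = Mul(10, Add(Pow(39, Rational(1, 2)), 117)) = Mul(10, Add(117, Pow(39, Rational(1, 2)))) = Add(1170, Mul(10, Pow(39, Rational(1, 2))))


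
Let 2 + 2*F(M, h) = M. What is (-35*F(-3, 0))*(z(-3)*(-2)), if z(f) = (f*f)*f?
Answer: 4725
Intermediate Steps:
F(M, h) = -1 + M/2
z(f) = f³ (z(f) = f²*f = f³)
(-35*F(-3, 0))*(z(-3)*(-2)) = (-35*(-1 + (½)*(-3)))*((-3)³*(-2)) = (-35*(-1 - 3/2))*(-27*(-2)) = -35*(-5/2)*54 = (175/2)*54 = 4725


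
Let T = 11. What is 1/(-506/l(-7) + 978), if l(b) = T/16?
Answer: 1/242 ≈ 0.0041322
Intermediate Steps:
l(b) = 11/16
1/(-506/l(-7) + 978) = 1/(-506/11/16 + 978) = 1/(-506*16/11 + 978) = 1/(-736 + 978) = 1/242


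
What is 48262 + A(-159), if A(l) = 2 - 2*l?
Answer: 48582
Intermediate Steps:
48262 + A(-159) = 48262 + (2 - 2*(-159)) = 48262 + (2 + 318) = 48262 + 320 = 48582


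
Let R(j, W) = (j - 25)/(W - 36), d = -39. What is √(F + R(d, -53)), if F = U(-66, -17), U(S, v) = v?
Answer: 3*I*√14329/89 ≈ 4.035*I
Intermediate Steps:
R(j, W) = (-25 + j)/(-36 + W)
F = -17
√(F + R(d, -53)) = √(-17 + (-25 - 39)/(-36 - 53)) = √(-17 - 64/(-89)) = √(-17 - 1/89*(-64)) = √(-17 + 64/89) = √(-1449/89) = 3*I*√14329/89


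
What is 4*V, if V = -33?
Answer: -132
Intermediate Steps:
4*V = 4*(-33) = -132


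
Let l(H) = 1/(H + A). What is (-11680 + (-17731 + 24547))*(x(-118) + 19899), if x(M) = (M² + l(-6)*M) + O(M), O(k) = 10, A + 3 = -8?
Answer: -2798157056/17 ≈ -1.6460e+8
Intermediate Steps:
A = -11 (A = -3 - 8 = -11)
l(H) = 1/(-11 + H) (l(H) = 1/(H - 11) = 1/(-11 + H))
x(M) = 10 + M² - M/17 (x(M) = (M² + M/(-11 - 6)) + 10 = (M² + M/(-17)) + 10 = (M² - M/17) + 10 = 10 + M² - M/17)
(-11680 + (-17731 + 24547))*(x(-118) + 19899) = (-11680 + (-17731 + 24547))*((10 + (-118)² - 1/17*(-118)) + 19899) = (-11680 + 6816)*((10 + 13924 + 118/17) + 19899) = -4864*(236996/17 + 19899) = -4864*575279/17 = -2798157056/17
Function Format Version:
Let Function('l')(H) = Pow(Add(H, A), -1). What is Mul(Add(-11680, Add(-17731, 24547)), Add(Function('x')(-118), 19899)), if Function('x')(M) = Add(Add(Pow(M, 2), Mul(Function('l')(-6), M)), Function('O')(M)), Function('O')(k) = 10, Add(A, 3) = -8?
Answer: Rational(-2798157056, 17) ≈ -1.6460e+8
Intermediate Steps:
A = -11 (A = Add(-3, -8) = -11)
Function('l')(H) = Pow(Add(-11, H), -1) (Function('l')(H) = Pow(Add(H, -11), -1) = Pow(Add(-11, H), -1))
Function('x')(M) = Add(10, Pow(M, 2), Mul(Rational(-1, 17), M)) (Function('x')(M) = Add(Add(Pow(M, 2), Mul(Pow(Add(-11, -6), -1), M)), 10) = Add(Add(Pow(M, 2), Mul(Pow(-17, -1), M)), 10) = Add(Add(Pow(M, 2), Mul(Rational(-1, 17), M)), 10) = Add(10, Pow(M, 2), Mul(Rational(-1, 17), M)))
Mul(Add(-11680, Add(-17731, 24547)), Add(Function('x')(-118), 19899)) = Mul(Add(-11680, Add(-17731, 24547)), Add(Add(10, Pow(-118, 2), Mul(Rational(-1, 17), -118)), 19899)) = Mul(Add(-11680, 6816), Add(Add(10, 13924, Rational(118, 17)), 19899)) = Mul(-4864, Add(Rational(236996, 17), 19899)) = Mul(-4864, Rational(575279, 17)) = Rational(-2798157056, 17)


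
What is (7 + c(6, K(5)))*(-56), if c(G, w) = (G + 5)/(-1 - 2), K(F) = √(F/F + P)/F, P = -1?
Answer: -560/3 ≈ -186.67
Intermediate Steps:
K(F) = 0 (K(F) = √(F/F - 1)/F = √(1 - 1)/F = √0/F = 0/F = 0)
c(G, w) = -5/3 - G/3 (c(G, w) = (5 + G)/(-3) = (5 + G)*(-⅓) = -5/3 - G/3)
(7 + c(6, K(5)))*(-56) = (7 + (-5/3 - ⅓*6))*(-56) = (7 + (-5/3 - 2))*(-56) = (7 - 11/3)*(-56) = (10/3)*(-56) = -560/3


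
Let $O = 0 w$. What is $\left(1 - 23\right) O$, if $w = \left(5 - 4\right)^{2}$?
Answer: $0$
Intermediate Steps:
$w = 1$ ($w = 1^{2} = 1$)
$O = 0$ ($O = 0 \cdot 1 = 0$)
$\left(1 - 23\right) O = \left(1 - 23\right) 0 = \left(-22\right) 0 = 0$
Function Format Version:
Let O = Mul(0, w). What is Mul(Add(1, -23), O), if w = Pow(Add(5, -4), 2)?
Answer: 0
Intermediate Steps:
w = 1 (w = Pow(1, 2) = 1)
O = 0 (O = Mul(0, 1) = 0)
Mul(Add(1, -23), O) = Mul(Add(1, -23), 0) = Mul(-22, 0) = 0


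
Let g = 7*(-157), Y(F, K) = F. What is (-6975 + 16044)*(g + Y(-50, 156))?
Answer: -10420281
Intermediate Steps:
g = -1099
(-6975 + 16044)*(g + Y(-50, 156)) = (-6975 + 16044)*(-1099 - 50) = 9069*(-1149) = -10420281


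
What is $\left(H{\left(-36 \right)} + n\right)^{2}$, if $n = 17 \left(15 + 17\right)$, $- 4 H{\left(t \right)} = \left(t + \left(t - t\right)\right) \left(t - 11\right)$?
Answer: $14641$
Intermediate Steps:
$H{\left(t \right)} = - \frac{t \left(-11 + t\right)}{4}$ ($H{\left(t \right)} = - \frac{\left(t + \left(t - t\right)\right) \left(t - 11\right)}{4} = - \frac{\left(t + 0\right) \left(-11 + t\right)}{4} = - \frac{t \left(-11 + t\right)}{4}$)
$n = 544$ ($n = 17 \cdot 32 = 544$)
$\left(H{\left(-36 \right)} + n\right)^{2} = \left(\frac{1}{4} \left(-36\right) \left(11 - -36\right) + 544\right)^{2} = \left(\frac{1}{4} \left(-36\right) \left(11 + 36\right) + 544\right)^{2} = \left(\frac{1}{4} \left(-36\right) 47 + 544\right)^{2} = \left(-423 + 544\right)^{2} = 121^{2} = 14641$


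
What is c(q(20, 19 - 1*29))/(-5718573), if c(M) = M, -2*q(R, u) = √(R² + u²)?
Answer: 5*√5/5718573 ≈ 1.9551e-6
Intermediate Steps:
q(R, u) = -√(R² + u²)/2
c(q(20, 19 - 1*29))/(-5718573) = -√(20² + (19 - 1*29)²)/2/(-5718573) = -√(400 + (19 - 29)²)/2*(-1/5718573) = -√(400 + (-10)²)/2*(-1/5718573) = -√(400 + 100)/2*(-1/5718573) = -5*√5*(-1/5718573) = 5*√5/5718573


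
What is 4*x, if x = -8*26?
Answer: -832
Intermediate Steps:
x = -208
4*x = 4*(-208) = -832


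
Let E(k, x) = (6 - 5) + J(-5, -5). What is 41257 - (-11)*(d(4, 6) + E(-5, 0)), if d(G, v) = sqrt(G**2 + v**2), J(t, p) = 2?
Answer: 41290 + 22*sqrt(13) ≈ 41369.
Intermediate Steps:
E(k, x) = 3 (E(k, x) = (6 - 5) + 2 = 1 + 2 = 3)
41257 - (-11)*(d(4, 6) + E(-5, 0)) = 41257 - (-11)*(sqrt(4**2 + 6**2) + 3) = 41257 - (-11)*(sqrt(16 + 36) + 3) = 41257 - (-11)*(sqrt(52) + 3) = 41257 - (-11)*(2*sqrt(13) + 3) = 41257 - (-11)*(3 + 2*sqrt(13)) = 41257 - (-33 - 22*sqrt(13)) = 41257 + (33 + 22*sqrt(13)) = 41290 + 22*sqrt(13)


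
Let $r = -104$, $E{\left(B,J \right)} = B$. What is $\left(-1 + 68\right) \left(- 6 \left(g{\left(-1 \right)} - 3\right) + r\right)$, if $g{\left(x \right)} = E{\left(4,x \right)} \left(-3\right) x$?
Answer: $-10586$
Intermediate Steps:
$g{\left(x \right)} = - 12 x$ ($g{\left(x \right)} = 4 \left(-3\right) x = - 12 x$)
$\left(-1 + 68\right) \left(- 6 \left(g{\left(-1 \right)} - 3\right) + r\right) = \left(-1 + 68\right) \left(- 6 \left(\left(-12\right) \left(-1\right) - 3\right) - 104\right) = 67 \left(- 6 \left(12 - 3\right) - 104\right) = 67 \left(\left(-6\right) 9 - 104\right) = 67 \left(-54 - 104\right) = 67 \left(-158\right) = -10586$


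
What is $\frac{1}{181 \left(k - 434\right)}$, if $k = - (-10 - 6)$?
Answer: $- \frac{1}{75658} \approx -1.3217 \cdot 10^{-5}$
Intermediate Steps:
$k = 16$ ($k = \left(-1\right) \left(-16\right) = 16$)
$\frac{1}{181 \left(k - 434\right)} = \frac{1}{181 \left(16 - 434\right)} = \frac{1}{181 \left(-418\right)} = \frac{1}{-75658} = - \frac{1}{75658}$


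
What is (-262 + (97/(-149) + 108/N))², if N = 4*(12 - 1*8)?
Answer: 23261435289/355216 ≈ 65485.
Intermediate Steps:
N = 16 (N = 4*(12 - 8) = 4*4 = 16)
(-262 + (97/(-149) + 108/N))² = (-262 + (97/(-149) + 108/16))² = (-262 + (97*(-1/149) + 108*(1/16)))² = (-262 + (-97/149 + 27/4))² = (-262 + 3635/596)² = (-152517/596)² = 23261435289/355216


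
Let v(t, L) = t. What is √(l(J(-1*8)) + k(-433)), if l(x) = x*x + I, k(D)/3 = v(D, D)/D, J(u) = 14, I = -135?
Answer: 8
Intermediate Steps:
k(D) = 3 (k(D) = 3*(D/D) = 3*1 = 3)
l(x) = -135 + x² (l(x) = x*x - 135 = x² - 135 = -135 + x²)
√(l(J(-1*8)) + k(-433)) = √((-135 + 14²) + 3) = √((-135 + 196) + 3) = √(61 + 3) = √64 = 8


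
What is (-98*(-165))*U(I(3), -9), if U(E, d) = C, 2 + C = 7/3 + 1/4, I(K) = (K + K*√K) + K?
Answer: 18865/2 ≈ 9432.5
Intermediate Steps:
I(K) = K^(3/2) + 2*K (I(K) = (K + K^(3/2)) + K = K^(3/2) + 2*K)
C = 7/12 (C = -2 + (7/3 + 1/4) = -2 + (7*(⅓) + 1*(¼)) = -2 + (7/3 + ¼) = -2 + 31/12 = 7/12 ≈ 0.58333)
U(E, d) = 7/12
(-98*(-165))*U(I(3), -9) = -98*(-165)*(7/12) = 16170*(7/12) = 18865/2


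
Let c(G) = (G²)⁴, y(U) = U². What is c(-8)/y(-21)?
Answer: 16777216/441 ≈ 38044.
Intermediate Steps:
c(G) = G⁸
c(-8)/y(-21) = (-8)⁸/((-21)²) = 16777216/441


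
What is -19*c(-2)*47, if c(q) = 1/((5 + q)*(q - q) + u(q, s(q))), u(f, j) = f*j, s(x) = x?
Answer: -893/4 ≈ -223.25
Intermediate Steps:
c(q) = q⁻² (c(q) = 1/((5 + q)*(q - q) + q*q) = 1/((5 + q)*0 + q²) = 1/(0 + q²) = 1/(q²) = q⁻²)
-19*c(-2)*47 = -19/(-2)²*47 = -19*¼*47 = -19/4*47 = -893/4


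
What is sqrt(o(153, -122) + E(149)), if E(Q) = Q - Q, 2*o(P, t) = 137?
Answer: sqrt(274)/2 ≈ 8.2765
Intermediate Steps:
o(P, t) = 137/2 (o(P, t) = (1/2)*137 = 137/2)
E(Q) = 0
sqrt(o(153, -122) + E(149)) = sqrt(137/2 + 0) = sqrt(137/2) = sqrt(274)/2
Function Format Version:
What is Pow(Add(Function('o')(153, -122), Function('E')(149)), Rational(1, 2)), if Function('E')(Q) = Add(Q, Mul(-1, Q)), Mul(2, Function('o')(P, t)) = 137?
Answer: Mul(Rational(1, 2), Pow(274, Rational(1, 2))) ≈ 8.2765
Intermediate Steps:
Function('o')(P, t) = Rational(137, 2) (Function('o')(P, t) = Mul(Rational(1, 2), 137) = Rational(137, 2))
Function('E')(Q) = 0
Pow(Add(Function('o')(153, -122), Function('E')(149)), Rational(1, 2)) = Pow(Add(Rational(137, 2), 0), Rational(1, 2)) = Pow(Rational(137, 2), Rational(1, 2)) = Mul(Rational(1, 2), Pow(274, Rational(1, 2)))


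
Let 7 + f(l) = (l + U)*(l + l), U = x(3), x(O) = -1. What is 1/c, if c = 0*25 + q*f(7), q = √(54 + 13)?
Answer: √67/5159 ≈ 0.0015866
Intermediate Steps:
U = -1
q = √67 ≈ 8.1853
f(l) = -7 + 2*l*(-1 + l) (f(l) = -7 + (l - 1)*(l + l) = -7 + (-1 + l)*(2*l) = -7 + 2*l*(-1 + l))
c = 77*√67 (c = 0*25 + √67*(-7 - 2*7 + 2*7²) = 0 + √67*(-7 - 14 + 2*49) = 0 + √67*(-7 - 14 + 98) = 0 + √67*77 = 0 + 77*√67 = 77*√67 ≈ 630.27)
1/c = 1/(77*√67) = √67/5159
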